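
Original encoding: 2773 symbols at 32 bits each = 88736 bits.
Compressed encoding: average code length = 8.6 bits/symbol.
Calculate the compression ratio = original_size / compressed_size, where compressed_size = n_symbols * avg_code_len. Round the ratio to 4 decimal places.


original_size = n_symbols * orig_bits = 2773 * 32 = 88736 bits
compressed_size = n_symbols * avg_code_len = 2773 * 8.6 = 23847.8 bits
ratio = original_size / compressed_size = 88736 / 23847.8 = 3.7209

Compression ratio = 3.7209


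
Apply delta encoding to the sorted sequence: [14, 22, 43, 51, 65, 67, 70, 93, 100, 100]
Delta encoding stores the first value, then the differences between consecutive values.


First value: 14
Deltas:
  22 - 14 = 8
  43 - 22 = 21
  51 - 43 = 8
  65 - 51 = 14
  67 - 65 = 2
  70 - 67 = 3
  93 - 70 = 23
  100 - 93 = 7
  100 - 100 = 0


Delta encoded: [14, 8, 21, 8, 14, 2, 3, 23, 7, 0]


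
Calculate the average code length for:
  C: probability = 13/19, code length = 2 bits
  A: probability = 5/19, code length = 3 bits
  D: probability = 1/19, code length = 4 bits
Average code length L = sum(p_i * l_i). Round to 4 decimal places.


Weighted contributions p_i * l_i:
  C: (13/19) * 2 = 26/19
  A: (5/19) * 3 = 15/19
  D: (1/19) * 4 = 4/19
Sum = (26 + 15 + 4)/19 = 45/19

L = 45/19 = 2.3684 bits/symbol


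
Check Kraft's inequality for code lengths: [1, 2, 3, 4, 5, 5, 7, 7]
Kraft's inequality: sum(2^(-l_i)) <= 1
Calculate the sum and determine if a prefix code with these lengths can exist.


Sum = 2^(-1) + 2^(-2) + 2^(-3) + 2^(-4) + 2^(-5) + 2^(-5) + 2^(-7) + 2^(-7)
    = 0.5 + 0.25 + 0.125 + 0.0625 + 0.03125 + 0.03125 + 0.0078125 + 0.0078125
    = 130/128 = 1.015625
Since 1.015625 > 1, Kraft's inequality is NOT satisfied.
A prefix code with these lengths CANNOT exist.

Kraft sum = 1.015625. Not satisfied.


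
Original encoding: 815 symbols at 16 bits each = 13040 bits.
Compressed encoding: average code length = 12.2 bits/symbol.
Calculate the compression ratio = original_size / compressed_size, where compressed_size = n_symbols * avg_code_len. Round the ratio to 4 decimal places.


original_size = n_symbols * orig_bits = 815 * 16 = 13040 bits
compressed_size = n_symbols * avg_code_len = 815 * 12.2 = 9943.0 bits
ratio = original_size / compressed_size = 13040 / 9943.0 = 1.3115

Compression ratio = 1.3115


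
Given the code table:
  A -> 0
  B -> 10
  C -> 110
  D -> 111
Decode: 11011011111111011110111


Decoding:
110 -> C
110 -> C
111 -> D
111 -> D
110 -> C
111 -> D
10 -> B
111 -> D


Result: CCDDCDBD


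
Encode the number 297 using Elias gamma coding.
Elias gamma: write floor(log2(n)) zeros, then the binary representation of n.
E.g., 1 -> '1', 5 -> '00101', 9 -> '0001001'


num_bits = floor(log2(297)) + 1 = 9
leading_zeros = num_bits - 1 = 8
binary(297) = 100101001

Elias gamma(297) = '00000000' + '100101001' = 00000000100101001 (17 bits)


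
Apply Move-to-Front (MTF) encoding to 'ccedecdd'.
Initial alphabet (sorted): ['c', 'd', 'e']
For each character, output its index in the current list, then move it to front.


MTF encoding:
'c': index 0 in ['c', 'd', 'e'] -> ['c', 'd', 'e']
'c': index 0 in ['c', 'd', 'e'] -> ['c', 'd', 'e']
'e': index 2 in ['c', 'd', 'e'] -> ['e', 'c', 'd']
'd': index 2 in ['e', 'c', 'd'] -> ['d', 'e', 'c']
'e': index 1 in ['d', 'e', 'c'] -> ['e', 'd', 'c']
'c': index 2 in ['e', 'd', 'c'] -> ['c', 'e', 'd']
'd': index 2 in ['c', 'e', 'd'] -> ['d', 'c', 'e']
'd': index 0 in ['d', 'c', 'e'] -> ['d', 'c', 'e']


Output: [0, 0, 2, 2, 1, 2, 2, 0]


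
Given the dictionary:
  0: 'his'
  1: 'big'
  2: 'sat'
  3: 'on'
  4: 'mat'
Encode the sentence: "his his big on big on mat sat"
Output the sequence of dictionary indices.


Look up each word in the dictionary:
  'his' -> 0
  'his' -> 0
  'big' -> 1
  'on' -> 3
  'big' -> 1
  'on' -> 3
  'mat' -> 4
  'sat' -> 2

Encoded: [0, 0, 1, 3, 1, 3, 4, 2]


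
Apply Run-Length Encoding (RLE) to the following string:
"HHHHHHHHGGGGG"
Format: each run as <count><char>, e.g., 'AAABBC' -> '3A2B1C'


Scanning runs left to right:
  i=0: run of 'H' x 8 -> '8H'
  i=8: run of 'G' x 5 -> '5G'

RLE = 8H5G


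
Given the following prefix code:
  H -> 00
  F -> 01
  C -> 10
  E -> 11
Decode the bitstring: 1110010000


Decoding step by step:
Bits 11 -> E
Bits 10 -> C
Bits 01 -> F
Bits 00 -> H
Bits 00 -> H


Decoded message: ECFHH


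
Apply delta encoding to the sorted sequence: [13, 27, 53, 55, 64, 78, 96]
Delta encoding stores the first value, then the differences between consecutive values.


First value: 13
Deltas:
  27 - 13 = 14
  53 - 27 = 26
  55 - 53 = 2
  64 - 55 = 9
  78 - 64 = 14
  96 - 78 = 18


Delta encoded: [13, 14, 26, 2, 9, 14, 18]


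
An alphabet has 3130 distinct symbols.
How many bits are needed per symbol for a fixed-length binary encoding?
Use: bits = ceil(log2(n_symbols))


log2(3130) = 11.6119
Bracket: 2^11 = 2048 < 3130 <= 2^12 = 4096
So ceil(log2(3130)) = 12

bits = ceil(log2(3130)) = ceil(11.6119) = 12 bits


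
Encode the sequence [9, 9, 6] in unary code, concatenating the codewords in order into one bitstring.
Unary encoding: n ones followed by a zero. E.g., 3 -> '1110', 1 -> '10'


Encode each number as n ones followed by a terminating 0:
  9 -> 1111111110 (10 bits)
  9 -> 1111111110 (10 bits)
  6 -> 1111110 (7 bits)
Total length = 10 + 10 + 7 = 27 bits.

Unary([9, 9, 6]) = 111111111011111111101111110 (27 bits)


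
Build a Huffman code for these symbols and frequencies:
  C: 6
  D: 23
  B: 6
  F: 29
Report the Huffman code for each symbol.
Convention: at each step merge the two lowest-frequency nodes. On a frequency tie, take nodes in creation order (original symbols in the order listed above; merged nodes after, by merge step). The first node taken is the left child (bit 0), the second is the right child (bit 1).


Huffman tree construction:
Step 1: Merge C(6) + B(6) = 12
Step 2: Merge (C+B)(12) + D(23) = 35
Step 3: Merge F(29) + ((C+B)+D)(35) = 64
Read each symbol's code off the tree from the root (left child = 0, right child = 1).

Codes:
  C: 100 (length 3)
  D: 11 (length 2)
  B: 101 (length 3)
  F: 0 (length 1)
Average code length: 111/64 = 1.7344 bits/symbol


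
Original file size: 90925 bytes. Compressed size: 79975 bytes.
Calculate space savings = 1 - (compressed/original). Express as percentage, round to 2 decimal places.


ratio = compressed/original = 79975/90925 = 0.879571
savings = 1 - ratio = 1 - 0.879571 = 0.120429
as a percentage: 0.120429 * 100 = 12.04%

Space savings = 1 - 79975/90925 = 12.04%


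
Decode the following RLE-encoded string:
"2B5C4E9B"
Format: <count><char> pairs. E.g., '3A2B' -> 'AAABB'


Expanding each <count><char> pair:
  2B -> 'BB'
  5C -> 'CCCCC'
  4E -> 'EEEE'
  9B -> 'BBBBBBBBB'

Decoded = BBCCCCCEEEEBBBBBBBBB


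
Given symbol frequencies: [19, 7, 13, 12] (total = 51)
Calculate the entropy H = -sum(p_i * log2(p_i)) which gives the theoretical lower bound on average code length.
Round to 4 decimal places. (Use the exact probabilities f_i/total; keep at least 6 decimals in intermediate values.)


Per-symbol terms -p_i * log2(p_i) with p_i = f_i/51:
  p = 19/51 = 0.372549: log2(p) = -1.424498, -p*log2(p) = 0.530695
  p = 7/51 = 0.137255: log2(p) = -2.865070, -p*log2(p) = 0.393245
  p = 13/51 = 0.254902: log2(p) = -1.971986, -p*log2(p) = 0.502663
  p = 12/51 = 0.235294: log2(p) = -2.087463, -p*log2(p) = 0.491168
H = 0.530695 + 0.393245 + 0.502663 + 0.491168 = 1.917771

H = 1.9178 bits/symbol


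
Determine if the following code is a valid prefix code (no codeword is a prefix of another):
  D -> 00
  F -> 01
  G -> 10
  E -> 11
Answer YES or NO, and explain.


Checking each pair (does one codeword prefix another?):
  D='00' vs F='01': no prefix
  D='00' vs G='10': no prefix
  D='00' vs E='11': no prefix
  F='01' vs D='00': no prefix
  F='01' vs G='10': no prefix
  F='01' vs E='11': no prefix
  G='10' vs D='00': no prefix
  G='10' vs F='01': no prefix
  G='10' vs E='11': no prefix
  E='11' vs D='00': no prefix
  E='11' vs F='01': no prefix
  E='11' vs G='10': no prefix
No violation found over all pairs.

YES -- this is a valid prefix code. No codeword is a prefix of any other codeword.


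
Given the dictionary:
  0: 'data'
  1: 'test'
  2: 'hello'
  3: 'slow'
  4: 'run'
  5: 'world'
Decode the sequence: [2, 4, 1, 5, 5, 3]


Look up each index in the dictionary:
  2 -> 'hello'
  4 -> 'run'
  1 -> 'test'
  5 -> 'world'
  5 -> 'world'
  3 -> 'slow'

Decoded: "hello run test world world slow"


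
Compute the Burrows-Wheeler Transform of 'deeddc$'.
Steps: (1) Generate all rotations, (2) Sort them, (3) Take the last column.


Rotations (sorted):
  0: $deeddc -> last char: c
  1: c$deedd -> last char: d
  2: dc$deed -> last char: d
  3: ddc$dee -> last char: e
  4: deeddc$ -> last char: $
  5: eddc$de -> last char: e
  6: eeddc$d -> last char: d


BWT = cdde$ed


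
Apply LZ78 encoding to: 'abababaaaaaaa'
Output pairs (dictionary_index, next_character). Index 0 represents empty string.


LZ78 encoding steps:
Dictionary: {0: ''}
Step 1: w='' (idx 0), next='a' -> output (0, 'a'), add 'a' as idx 1
Step 2: w='' (idx 0), next='b' -> output (0, 'b'), add 'b' as idx 2
Step 3: w='a' (idx 1), next='b' -> output (1, 'b'), add 'ab' as idx 3
Step 4: w='ab' (idx 3), next='a' -> output (3, 'a'), add 'aba' as idx 4
Step 5: w='a' (idx 1), next='a' -> output (1, 'a'), add 'aa' as idx 5
Step 6: w='aa' (idx 5), next='a' -> output (5, 'a'), add 'aaa' as idx 6
Step 7: w='a' (idx 1), end of input -> output (1, '')


Encoded: [(0, 'a'), (0, 'b'), (1, 'b'), (3, 'a'), (1, 'a'), (5, 'a'), (1, '')]


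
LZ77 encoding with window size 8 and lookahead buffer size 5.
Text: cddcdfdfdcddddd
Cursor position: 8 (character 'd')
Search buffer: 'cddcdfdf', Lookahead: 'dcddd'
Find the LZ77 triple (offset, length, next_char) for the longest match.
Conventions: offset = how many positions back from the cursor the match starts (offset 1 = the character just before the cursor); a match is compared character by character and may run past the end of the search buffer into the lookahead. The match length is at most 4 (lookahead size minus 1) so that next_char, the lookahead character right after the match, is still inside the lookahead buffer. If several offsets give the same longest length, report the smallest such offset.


Try each offset into the search buffer:
  offset=1 (pos 7, char 'f'): match length 0
  offset=2 (pos 6, char 'd'): match length 1
  offset=3 (pos 5, char 'f'): match length 0
  offset=4 (pos 4, char 'd'): match length 1
  offset=5 (pos 3, char 'c'): match length 0
  offset=6 (pos 2, char 'd'): match length 3
  offset=7 (pos 1, char 'd'): match length 1
  offset=8 (pos 0, char 'c'): match length 0
Longest match has length 3 at offset 6.
next_char = character at position 8 + 3 = 11 -> 'd'

Best match: offset=6, length=3 (matching 'dcd' starting at position 2)
LZ77 triple: (6, 3, 'd')


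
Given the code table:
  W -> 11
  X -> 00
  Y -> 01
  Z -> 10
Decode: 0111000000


Decoding:
01 -> Y
11 -> W
00 -> X
00 -> X
00 -> X


Result: YWXXX


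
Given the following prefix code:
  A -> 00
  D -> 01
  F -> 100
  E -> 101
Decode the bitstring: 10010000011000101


Decoding step by step:
Bits 100 -> F
Bits 100 -> F
Bits 00 -> A
Bits 01 -> D
Bits 100 -> F
Bits 01 -> D
Bits 01 -> D


Decoded message: FFADFDD


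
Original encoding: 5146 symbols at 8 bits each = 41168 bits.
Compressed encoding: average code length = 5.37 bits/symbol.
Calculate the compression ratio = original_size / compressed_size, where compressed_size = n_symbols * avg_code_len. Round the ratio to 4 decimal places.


original_size = n_symbols * orig_bits = 5146 * 8 = 41168 bits
compressed_size = n_symbols * avg_code_len = 5146 * 5.37 = 27634.02 bits
ratio = original_size / compressed_size = 41168 / 27634.02 = 1.4898

Compression ratio = 1.4898


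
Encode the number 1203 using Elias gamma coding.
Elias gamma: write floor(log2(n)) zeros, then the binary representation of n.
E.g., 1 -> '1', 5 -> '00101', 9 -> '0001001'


num_bits = floor(log2(1203)) + 1 = 11
leading_zeros = num_bits - 1 = 10
binary(1203) = 10010110011

Elias gamma(1203) = '0000000000' + '10010110011' = 000000000010010110011 (21 bits)


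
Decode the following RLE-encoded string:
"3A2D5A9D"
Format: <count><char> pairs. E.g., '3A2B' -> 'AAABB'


Expanding each <count><char> pair:
  3A -> 'AAA'
  2D -> 'DD'
  5A -> 'AAAAA'
  9D -> 'DDDDDDDDD'

Decoded = AAADDAAAAADDDDDDDDD


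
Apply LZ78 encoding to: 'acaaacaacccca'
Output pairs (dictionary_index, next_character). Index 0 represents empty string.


LZ78 encoding steps:
Dictionary: {0: ''}
Step 1: w='' (idx 0), next='a' -> output (0, 'a'), add 'a' as idx 1
Step 2: w='' (idx 0), next='c' -> output (0, 'c'), add 'c' as idx 2
Step 3: w='a' (idx 1), next='a' -> output (1, 'a'), add 'aa' as idx 3
Step 4: w='a' (idx 1), next='c' -> output (1, 'c'), add 'ac' as idx 4
Step 5: w='aa' (idx 3), next='c' -> output (3, 'c'), add 'aac' as idx 5
Step 6: w='c' (idx 2), next='c' -> output (2, 'c'), add 'cc' as idx 6
Step 7: w='c' (idx 2), next='a' -> output (2, 'a'), add 'ca' as idx 7


Encoded: [(0, 'a'), (0, 'c'), (1, 'a'), (1, 'c'), (3, 'c'), (2, 'c'), (2, 'a')]


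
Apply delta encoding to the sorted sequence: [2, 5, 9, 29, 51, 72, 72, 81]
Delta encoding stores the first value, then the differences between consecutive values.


First value: 2
Deltas:
  5 - 2 = 3
  9 - 5 = 4
  29 - 9 = 20
  51 - 29 = 22
  72 - 51 = 21
  72 - 72 = 0
  81 - 72 = 9


Delta encoded: [2, 3, 4, 20, 22, 21, 0, 9]


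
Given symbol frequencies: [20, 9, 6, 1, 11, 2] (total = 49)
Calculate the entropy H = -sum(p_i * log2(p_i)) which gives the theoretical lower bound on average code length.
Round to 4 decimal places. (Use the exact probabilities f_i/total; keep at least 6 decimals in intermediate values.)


Per-symbol terms -p_i * log2(p_i) with p_i = f_i/49:
  p = 20/49 = 0.408163: log2(p) = -1.292782, -p*log2(p) = 0.527666
  p = 9/49 = 0.183673: log2(p) = -2.444785, -p*log2(p) = 0.449042
  p = 6/49 = 0.122449: log2(p) = -3.029747, -p*log2(p) = 0.370989
  p = 1/49 = 0.020408: log2(p) = -5.614710, -p*log2(p) = 0.114586
  p = 11/49 = 0.224490: log2(p) = -2.155278, -p*log2(p) = 0.483838
  p = 2/49 = 0.040816: log2(p) = -4.614710, -p*log2(p) = 0.188356
H = 0.527666 + 0.449042 + 0.370989 + 0.114586 + 0.483838 + 0.188356 = 2.134477

H = 2.1345 bits/symbol


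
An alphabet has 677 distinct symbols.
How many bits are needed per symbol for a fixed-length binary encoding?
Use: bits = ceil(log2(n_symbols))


log2(677) = 9.403
Bracket: 2^9 = 512 < 677 <= 2^10 = 1024
So ceil(log2(677)) = 10

bits = ceil(log2(677)) = ceil(9.403) = 10 bits


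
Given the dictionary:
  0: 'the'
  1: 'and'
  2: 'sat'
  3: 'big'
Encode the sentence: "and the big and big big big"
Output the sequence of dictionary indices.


Look up each word in the dictionary:
  'and' -> 1
  'the' -> 0
  'big' -> 3
  'and' -> 1
  'big' -> 3
  'big' -> 3
  'big' -> 3

Encoded: [1, 0, 3, 1, 3, 3, 3]


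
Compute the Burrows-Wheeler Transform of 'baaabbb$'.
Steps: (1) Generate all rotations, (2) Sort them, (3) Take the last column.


Rotations (sorted):
  0: $baaabbb -> last char: b
  1: aaabbb$b -> last char: b
  2: aabbb$ba -> last char: a
  3: abbb$baa -> last char: a
  4: b$baaabb -> last char: b
  5: baaabbb$ -> last char: $
  6: bb$baaab -> last char: b
  7: bbb$baaa -> last char: a


BWT = bbaab$ba


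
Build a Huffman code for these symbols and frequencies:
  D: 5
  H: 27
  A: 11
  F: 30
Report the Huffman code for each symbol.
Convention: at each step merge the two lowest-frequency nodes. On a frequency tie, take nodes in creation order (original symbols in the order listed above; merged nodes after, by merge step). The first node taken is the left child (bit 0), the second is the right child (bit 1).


Huffman tree construction:
Step 1: Merge D(5) + A(11) = 16
Step 2: Merge (D+A)(16) + H(27) = 43
Step 3: Merge F(30) + ((D+A)+H)(43) = 73
Read each symbol's code off the tree from the root (left child = 0, right child = 1).

Codes:
  D: 100 (length 3)
  H: 11 (length 2)
  A: 101 (length 3)
  F: 0 (length 1)
Average code length: 132/73 = 1.8082 bits/symbol


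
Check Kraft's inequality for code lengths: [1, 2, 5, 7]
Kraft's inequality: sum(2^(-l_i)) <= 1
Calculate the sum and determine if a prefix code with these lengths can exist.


Sum = 2^(-1) + 2^(-2) + 2^(-5) + 2^(-7)
    = 0.5 + 0.25 + 0.03125 + 0.0078125
    = 101/128 = 0.7890625
Since 0.7890625 <= 1, Kraft's inequality IS satisfied.
A prefix code with these lengths CAN exist.

Kraft sum = 0.7890625. Satisfied.


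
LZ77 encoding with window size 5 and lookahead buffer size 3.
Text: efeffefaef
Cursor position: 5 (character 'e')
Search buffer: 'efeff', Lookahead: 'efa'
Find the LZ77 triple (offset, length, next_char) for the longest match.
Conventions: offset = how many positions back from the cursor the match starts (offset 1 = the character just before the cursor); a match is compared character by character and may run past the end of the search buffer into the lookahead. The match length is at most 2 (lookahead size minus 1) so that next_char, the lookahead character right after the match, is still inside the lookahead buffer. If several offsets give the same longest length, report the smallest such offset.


Try each offset into the search buffer:
  offset=1 (pos 4, char 'f'): match length 0
  offset=2 (pos 3, char 'f'): match length 0
  offset=3 (pos 2, char 'e'): match length 2
  offset=4 (pos 1, char 'f'): match length 0
  offset=5 (pos 0, char 'e'): match length 2
Longest match has length 2, found at offsets 3, 5; take the smallest, offset 3.
next_char = character at position 5 + 2 = 7 -> 'a'

Best match: offset=3, length=2 (matching 'ef' starting at position 2)
LZ77 triple: (3, 2, 'a')


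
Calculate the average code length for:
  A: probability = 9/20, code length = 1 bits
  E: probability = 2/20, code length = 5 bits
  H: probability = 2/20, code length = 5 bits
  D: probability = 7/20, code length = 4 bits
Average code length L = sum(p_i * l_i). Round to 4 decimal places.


Weighted contributions p_i * l_i:
  A: (9/20) * 1 = 9/20
  E: (2/20) * 5 = 10/20
  H: (2/20) * 5 = 10/20
  D: (7/20) * 4 = 28/20
Sum = (9 + 10 + 10 + 28)/20 = 57/20

L = 57/20 = 2.8500 bits/symbol


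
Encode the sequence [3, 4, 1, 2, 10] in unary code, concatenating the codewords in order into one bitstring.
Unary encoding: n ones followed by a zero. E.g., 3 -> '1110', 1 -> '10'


Encode each number as n ones followed by a terminating 0:
  3 -> 1110 (4 bits)
  4 -> 11110 (5 bits)
  1 -> 10 (2 bits)
  2 -> 110 (3 bits)
  10 -> 11111111110 (11 bits)
Total length = 4 + 5 + 2 + 3 + 11 = 25 bits.

Unary([3, 4, 1, 2, 10]) = 1110111101011011111111110 (25 bits)


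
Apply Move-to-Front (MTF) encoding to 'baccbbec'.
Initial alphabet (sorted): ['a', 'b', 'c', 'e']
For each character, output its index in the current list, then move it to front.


MTF encoding:
'b': index 1 in ['a', 'b', 'c', 'e'] -> ['b', 'a', 'c', 'e']
'a': index 1 in ['b', 'a', 'c', 'e'] -> ['a', 'b', 'c', 'e']
'c': index 2 in ['a', 'b', 'c', 'e'] -> ['c', 'a', 'b', 'e']
'c': index 0 in ['c', 'a', 'b', 'e'] -> ['c', 'a', 'b', 'e']
'b': index 2 in ['c', 'a', 'b', 'e'] -> ['b', 'c', 'a', 'e']
'b': index 0 in ['b', 'c', 'a', 'e'] -> ['b', 'c', 'a', 'e']
'e': index 3 in ['b', 'c', 'a', 'e'] -> ['e', 'b', 'c', 'a']
'c': index 2 in ['e', 'b', 'c', 'a'] -> ['c', 'e', 'b', 'a']


Output: [1, 1, 2, 0, 2, 0, 3, 2]


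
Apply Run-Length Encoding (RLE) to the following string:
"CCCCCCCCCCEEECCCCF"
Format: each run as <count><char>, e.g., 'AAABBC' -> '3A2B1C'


Scanning runs left to right:
  i=0: run of 'C' x 10 -> '10C'
  i=10: run of 'E' x 3 -> '3E'
  i=13: run of 'C' x 4 -> '4C'
  i=17: run of 'F' x 1 -> '1F'

RLE = 10C3E4C1F


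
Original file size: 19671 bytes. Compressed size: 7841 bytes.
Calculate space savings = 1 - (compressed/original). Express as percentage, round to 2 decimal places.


ratio = compressed/original = 7841/19671 = 0.398607
savings = 1 - ratio = 1 - 0.398607 = 0.601393
as a percentage: 0.601393 * 100 = 60.14%

Space savings = 1 - 7841/19671 = 60.14%


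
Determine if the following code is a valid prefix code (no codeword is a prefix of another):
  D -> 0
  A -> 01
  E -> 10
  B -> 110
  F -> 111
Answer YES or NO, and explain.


Checking each pair (does one codeword prefix another?):
  D='0' vs A='01': prefix -- VIOLATION

NO -- this is NOT a valid prefix code. D (0) is a prefix of A (01).


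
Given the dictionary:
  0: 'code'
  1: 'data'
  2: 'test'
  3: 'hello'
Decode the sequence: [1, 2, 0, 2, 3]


Look up each index in the dictionary:
  1 -> 'data'
  2 -> 'test'
  0 -> 'code'
  2 -> 'test'
  3 -> 'hello'

Decoded: "data test code test hello"


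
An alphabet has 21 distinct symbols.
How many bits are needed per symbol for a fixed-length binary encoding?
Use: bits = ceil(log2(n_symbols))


log2(21) = 4.3923
Bracket: 2^4 = 16 < 21 <= 2^5 = 32
So ceil(log2(21)) = 5

bits = ceil(log2(21)) = ceil(4.3923) = 5 bits


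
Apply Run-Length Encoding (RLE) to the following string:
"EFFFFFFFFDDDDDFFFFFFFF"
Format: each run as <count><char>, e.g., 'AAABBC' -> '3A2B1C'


Scanning runs left to right:
  i=0: run of 'E' x 1 -> '1E'
  i=1: run of 'F' x 8 -> '8F'
  i=9: run of 'D' x 5 -> '5D'
  i=14: run of 'F' x 8 -> '8F'

RLE = 1E8F5D8F


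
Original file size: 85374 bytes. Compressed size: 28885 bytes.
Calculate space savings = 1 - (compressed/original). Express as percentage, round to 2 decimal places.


ratio = compressed/original = 28885/85374 = 0.338335
savings = 1 - ratio = 1 - 0.338335 = 0.661665
as a percentage: 0.661665 * 100 = 66.17%

Space savings = 1 - 28885/85374 = 66.17%


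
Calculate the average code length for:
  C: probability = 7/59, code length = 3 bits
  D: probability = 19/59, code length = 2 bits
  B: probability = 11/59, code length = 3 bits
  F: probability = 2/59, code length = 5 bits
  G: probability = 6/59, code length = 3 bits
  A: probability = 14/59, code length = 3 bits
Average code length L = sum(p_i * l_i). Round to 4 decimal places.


Weighted contributions p_i * l_i:
  C: (7/59) * 3 = 21/59
  D: (19/59) * 2 = 38/59
  B: (11/59) * 3 = 33/59
  F: (2/59) * 5 = 10/59
  G: (6/59) * 3 = 18/59
  A: (14/59) * 3 = 42/59
Sum = (21 + 38 + 33 + 10 + 18 + 42)/59 = 162/59

L = 162/59 = 2.7458 bits/symbol


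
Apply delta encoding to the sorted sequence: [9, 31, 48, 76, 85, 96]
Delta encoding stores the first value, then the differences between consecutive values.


First value: 9
Deltas:
  31 - 9 = 22
  48 - 31 = 17
  76 - 48 = 28
  85 - 76 = 9
  96 - 85 = 11


Delta encoded: [9, 22, 17, 28, 9, 11]


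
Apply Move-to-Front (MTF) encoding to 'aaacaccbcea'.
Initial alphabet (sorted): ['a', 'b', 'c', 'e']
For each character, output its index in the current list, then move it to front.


MTF encoding:
'a': index 0 in ['a', 'b', 'c', 'e'] -> ['a', 'b', 'c', 'e']
'a': index 0 in ['a', 'b', 'c', 'e'] -> ['a', 'b', 'c', 'e']
'a': index 0 in ['a', 'b', 'c', 'e'] -> ['a', 'b', 'c', 'e']
'c': index 2 in ['a', 'b', 'c', 'e'] -> ['c', 'a', 'b', 'e']
'a': index 1 in ['c', 'a', 'b', 'e'] -> ['a', 'c', 'b', 'e']
'c': index 1 in ['a', 'c', 'b', 'e'] -> ['c', 'a', 'b', 'e']
'c': index 0 in ['c', 'a', 'b', 'e'] -> ['c', 'a', 'b', 'e']
'b': index 2 in ['c', 'a', 'b', 'e'] -> ['b', 'c', 'a', 'e']
'c': index 1 in ['b', 'c', 'a', 'e'] -> ['c', 'b', 'a', 'e']
'e': index 3 in ['c', 'b', 'a', 'e'] -> ['e', 'c', 'b', 'a']
'a': index 3 in ['e', 'c', 'b', 'a'] -> ['a', 'e', 'c', 'b']


Output: [0, 0, 0, 2, 1, 1, 0, 2, 1, 3, 3]


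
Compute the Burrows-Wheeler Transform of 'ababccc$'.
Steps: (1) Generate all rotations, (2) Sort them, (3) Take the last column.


Rotations (sorted):
  0: $ababccc -> last char: c
  1: ababccc$ -> last char: $
  2: abccc$ab -> last char: b
  3: babccc$a -> last char: a
  4: bccc$aba -> last char: a
  5: c$ababcc -> last char: c
  6: cc$ababc -> last char: c
  7: ccc$abab -> last char: b


BWT = c$baaccb


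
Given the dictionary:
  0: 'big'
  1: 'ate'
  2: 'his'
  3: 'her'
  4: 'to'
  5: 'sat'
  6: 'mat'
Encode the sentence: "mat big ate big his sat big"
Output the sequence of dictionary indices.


Look up each word in the dictionary:
  'mat' -> 6
  'big' -> 0
  'ate' -> 1
  'big' -> 0
  'his' -> 2
  'sat' -> 5
  'big' -> 0

Encoded: [6, 0, 1, 0, 2, 5, 0]


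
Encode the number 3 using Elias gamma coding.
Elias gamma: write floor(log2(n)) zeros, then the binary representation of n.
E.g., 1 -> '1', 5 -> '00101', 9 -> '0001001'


num_bits = floor(log2(3)) + 1 = 2
leading_zeros = num_bits - 1 = 1
binary(3) = 11

Elias gamma(3) = '0' + '11' = 011 (3 bits)


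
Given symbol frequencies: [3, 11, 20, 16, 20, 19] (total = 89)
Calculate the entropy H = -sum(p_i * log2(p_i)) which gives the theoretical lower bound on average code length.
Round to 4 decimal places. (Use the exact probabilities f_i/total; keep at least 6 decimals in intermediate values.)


Per-symbol terms -p_i * log2(p_i) with p_i = f_i/89:
  p = 3/89 = 0.033708: log2(p) = -4.890771, -p*log2(p) = 0.164857
  p = 11/89 = 0.123596: log2(p) = -3.016302, -p*log2(p) = 0.372801
  p = 20/89 = 0.224719: log2(p) = -2.153805, -p*log2(p) = 0.484001
  p = 16/89 = 0.179775: log2(p) = -2.475733, -p*log2(p) = 0.445076
  p = 20/89 = 0.224719: log2(p) = -2.153805, -p*log2(p) = 0.484001
  p = 19/89 = 0.213483: log2(p) = -2.227806, -p*log2(p) = 0.475599
H = 0.164857 + 0.372801 + 0.484001 + 0.445076 + 0.484001 + 0.475599 = 2.426335

H = 2.4263 bits/symbol


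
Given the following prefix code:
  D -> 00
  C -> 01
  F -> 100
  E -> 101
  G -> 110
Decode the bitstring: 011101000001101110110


Decoding step by step:
Bits 01 -> C
Bits 110 -> G
Bits 100 -> F
Bits 00 -> D
Bits 01 -> C
Bits 101 -> E
Bits 110 -> G
Bits 110 -> G


Decoded message: CGFDCEGG


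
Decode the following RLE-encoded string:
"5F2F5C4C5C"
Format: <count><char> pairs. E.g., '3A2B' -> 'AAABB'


Expanding each <count><char> pair:
  5F -> 'FFFFF'
  2F -> 'FF'
  5C -> 'CCCCC'
  4C -> 'CCCC'
  5C -> 'CCCCC'

Decoded = FFFFFFFCCCCCCCCCCCCCC


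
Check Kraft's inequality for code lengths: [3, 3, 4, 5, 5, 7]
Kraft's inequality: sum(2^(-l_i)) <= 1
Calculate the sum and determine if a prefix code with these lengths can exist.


Sum = 2^(-3) + 2^(-3) + 2^(-4) + 2^(-5) + 2^(-5) + 2^(-7)
    = 0.125 + 0.125 + 0.0625 + 0.03125 + 0.03125 + 0.0078125
    = 49/128 = 0.3828125
Since 0.3828125 <= 1, Kraft's inequality IS satisfied.
A prefix code with these lengths CAN exist.

Kraft sum = 0.3828125. Satisfied.


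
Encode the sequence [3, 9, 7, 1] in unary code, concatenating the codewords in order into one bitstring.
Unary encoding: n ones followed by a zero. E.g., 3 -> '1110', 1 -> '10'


Encode each number as n ones followed by a terminating 0:
  3 -> 1110 (4 bits)
  9 -> 1111111110 (10 bits)
  7 -> 11111110 (8 bits)
  1 -> 10 (2 bits)
Total length = 4 + 10 + 8 + 2 = 24 bits.

Unary([3, 9, 7, 1]) = 111011111111101111111010 (24 bits)


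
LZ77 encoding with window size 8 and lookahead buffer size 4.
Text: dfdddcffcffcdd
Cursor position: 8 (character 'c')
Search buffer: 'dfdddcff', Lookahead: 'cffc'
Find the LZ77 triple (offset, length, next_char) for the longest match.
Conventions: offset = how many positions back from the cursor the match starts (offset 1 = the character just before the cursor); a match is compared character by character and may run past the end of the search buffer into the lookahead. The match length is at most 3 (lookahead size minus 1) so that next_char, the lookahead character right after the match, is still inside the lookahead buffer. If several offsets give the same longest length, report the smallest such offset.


Try each offset into the search buffer:
  offset=1 (pos 7, char 'f'): match length 0
  offset=2 (pos 6, char 'f'): match length 0
  offset=3 (pos 5, char 'c'): match length 3
  offset=4 (pos 4, char 'd'): match length 0
  offset=5 (pos 3, char 'd'): match length 0
  offset=6 (pos 2, char 'd'): match length 0
  offset=7 (pos 1, char 'f'): match length 0
  offset=8 (pos 0, char 'd'): match length 0
Longest match has length 3 at offset 3.
next_char = character at position 8 + 3 = 11 -> 'c'

Best match: offset=3, length=3 (matching 'cff' starting at position 5)
LZ77 triple: (3, 3, 'c')


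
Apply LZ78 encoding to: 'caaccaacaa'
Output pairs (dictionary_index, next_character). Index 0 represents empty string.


LZ78 encoding steps:
Dictionary: {0: ''}
Step 1: w='' (idx 0), next='c' -> output (0, 'c'), add 'c' as idx 1
Step 2: w='' (idx 0), next='a' -> output (0, 'a'), add 'a' as idx 2
Step 3: w='a' (idx 2), next='c' -> output (2, 'c'), add 'ac' as idx 3
Step 4: w='c' (idx 1), next='a' -> output (1, 'a'), add 'ca' as idx 4
Step 5: w='ac' (idx 3), next='a' -> output (3, 'a'), add 'aca' as idx 5
Step 6: w='a' (idx 2), end of input -> output (2, '')


Encoded: [(0, 'c'), (0, 'a'), (2, 'c'), (1, 'a'), (3, 'a'), (2, '')]


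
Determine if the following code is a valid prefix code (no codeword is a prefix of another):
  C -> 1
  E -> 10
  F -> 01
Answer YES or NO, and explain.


Checking each pair (does one codeword prefix another?):
  C='1' vs E='10': prefix -- VIOLATION

NO -- this is NOT a valid prefix code. C (1) is a prefix of E (10).


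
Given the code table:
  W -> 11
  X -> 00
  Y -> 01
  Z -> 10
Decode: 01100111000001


Decoding:
01 -> Y
10 -> Z
01 -> Y
11 -> W
00 -> X
00 -> X
01 -> Y


Result: YZYWXXY


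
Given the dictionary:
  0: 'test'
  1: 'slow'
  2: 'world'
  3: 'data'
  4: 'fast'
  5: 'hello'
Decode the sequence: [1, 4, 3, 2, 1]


Look up each index in the dictionary:
  1 -> 'slow'
  4 -> 'fast'
  3 -> 'data'
  2 -> 'world'
  1 -> 'slow'

Decoded: "slow fast data world slow"


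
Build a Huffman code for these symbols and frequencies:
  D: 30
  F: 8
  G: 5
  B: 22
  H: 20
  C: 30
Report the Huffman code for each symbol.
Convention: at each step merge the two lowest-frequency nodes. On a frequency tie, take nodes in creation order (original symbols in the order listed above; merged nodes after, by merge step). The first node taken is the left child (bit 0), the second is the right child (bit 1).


Huffman tree construction:
Step 1: Merge G(5) + F(8) = 13
Step 2: Merge (G+F)(13) + H(20) = 33
Step 3: Merge B(22) + D(30) = 52
Step 4: Merge C(30) + ((G+F)+H)(33) = 63
Step 5: Merge (B+D)(52) + (C+((G+F)+H))(63) = 115
Read each symbol's code off the tree from the root (left child = 0, right child = 1).

Codes:
  D: 01 (length 2)
  F: 1101 (length 4)
  G: 1100 (length 4)
  B: 00 (length 2)
  H: 111 (length 3)
  C: 10 (length 2)
Average code length: 276/115 = 2.4000 bits/symbol


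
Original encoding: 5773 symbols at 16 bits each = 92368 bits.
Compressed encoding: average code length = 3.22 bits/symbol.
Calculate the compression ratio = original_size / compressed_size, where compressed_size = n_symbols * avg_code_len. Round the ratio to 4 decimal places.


original_size = n_symbols * orig_bits = 5773 * 16 = 92368 bits
compressed_size = n_symbols * avg_code_len = 5773 * 3.22 = 18589.06 bits
ratio = original_size / compressed_size = 92368 / 18589.06 = 4.9689

Compression ratio = 4.9689


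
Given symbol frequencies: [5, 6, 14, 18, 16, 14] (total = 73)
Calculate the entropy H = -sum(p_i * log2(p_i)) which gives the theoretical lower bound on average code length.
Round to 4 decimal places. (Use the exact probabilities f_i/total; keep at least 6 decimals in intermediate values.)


Per-symbol terms -p_i * log2(p_i) with p_i = f_i/73:
  p = 5/73 = 0.068493: log2(p) = -3.867896, -p*log2(p) = 0.264924
  p = 6/73 = 0.082192: log2(p) = -3.604862, -p*log2(p) = 0.296290
  p = 14/73 = 0.191781: log2(p) = -2.382470, -p*log2(p) = 0.456912
  p = 18/73 = 0.246575: log2(p) = -2.019900, -p*log2(p) = 0.498057
  p = 16/73 = 0.219178: log2(p) = -2.189825, -p*log2(p) = 0.479962
  p = 14/73 = 0.191781: log2(p) = -2.382470, -p*log2(p) = 0.456912
H = 0.264924 + 0.296290 + 0.456912 + 0.498057 + 0.479962 + 0.456912 = 2.453057

H = 2.4531 bits/symbol


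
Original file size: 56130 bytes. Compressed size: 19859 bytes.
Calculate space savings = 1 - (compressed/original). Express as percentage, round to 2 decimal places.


ratio = compressed/original = 19859/56130 = 0.353804
savings = 1 - ratio = 1 - 0.353804 = 0.646196
as a percentage: 0.646196 * 100 = 64.62%

Space savings = 1 - 19859/56130 = 64.62%


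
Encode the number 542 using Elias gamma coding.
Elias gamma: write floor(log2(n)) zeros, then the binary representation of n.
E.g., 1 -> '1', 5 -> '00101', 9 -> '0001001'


num_bits = floor(log2(542)) + 1 = 10
leading_zeros = num_bits - 1 = 9
binary(542) = 1000011110

Elias gamma(542) = '000000000' + '1000011110' = 0000000001000011110 (19 bits)


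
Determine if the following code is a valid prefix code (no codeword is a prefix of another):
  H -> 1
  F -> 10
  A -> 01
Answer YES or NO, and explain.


Checking each pair (does one codeword prefix another?):
  H='1' vs F='10': prefix -- VIOLATION

NO -- this is NOT a valid prefix code. H (1) is a prefix of F (10).


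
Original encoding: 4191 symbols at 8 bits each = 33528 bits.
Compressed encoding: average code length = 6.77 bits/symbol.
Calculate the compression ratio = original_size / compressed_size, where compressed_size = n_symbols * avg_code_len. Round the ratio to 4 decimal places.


original_size = n_symbols * orig_bits = 4191 * 8 = 33528 bits
compressed_size = n_symbols * avg_code_len = 4191 * 6.77 = 28373.07 bits
ratio = original_size / compressed_size = 33528 / 28373.07 = 1.1817

Compression ratio = 1.1817


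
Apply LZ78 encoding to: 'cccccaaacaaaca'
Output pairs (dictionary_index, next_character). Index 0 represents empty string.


LZ78 encoding steps:
Dictionary: {0: ''}
Step 1: w='' (idx 0), next='c' -> output (0, 'c'), add 'c' as idx 1
Step 2: w='c' (idx 1), next='c' -> output (1, 'c'), add 'cc' as idx 2
Step 3: w='cc' (idx 2), next='a' -> output (2, 'a'), add 'cca' as idx 3
Step 4: w='' (idx 0), next='a' -> output (0, 'a'), add 'a' as idx 4
Step 5: w='a' (idx 4), next='c' -> output (4, 'c'), add 'ac' as idx 5
Step 6: w='a' (idx 4), next='a' -> output (4, 'a'), add 'aa' as idx 6
Step 7: w='ac' (idx 5), next='a' -> output (5, 'a'), add 'aca' as idx 7


Encoded: [(0, 'c'), (1, 'c'), (2, 'a'), (0, 'a'), (4, 'c'), (4, 'a'), (5, 'a')]


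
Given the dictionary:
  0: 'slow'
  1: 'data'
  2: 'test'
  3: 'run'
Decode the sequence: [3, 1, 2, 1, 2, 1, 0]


Look up each index in the dictionary:
  3 -> 'run'
  1 -> 'data'
  2 -> 'test'
  1 -> 'data'
  2 -> 'test'
  1 -> 'data'
  0 -> 'slow'

Decoded: "run data test data test data slow"


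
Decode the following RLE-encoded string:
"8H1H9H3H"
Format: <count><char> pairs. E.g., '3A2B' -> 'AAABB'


Expanding each <count><char> pair:
  8H -> 'HHHHHHHH'
  1H -> 'H'
  9H -> 'HHHHHHHHH'
  3H -> 'HHH'

Decoded = HHHHHHHHHHHHHHHHHHHHH


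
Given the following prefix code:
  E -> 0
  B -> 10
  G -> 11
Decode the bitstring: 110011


Decoding step by step:
Bits 11 -> G
Bits 0 -> E
Bits 0 -> E
Bits 11 -> G


Decoded message: GEEG


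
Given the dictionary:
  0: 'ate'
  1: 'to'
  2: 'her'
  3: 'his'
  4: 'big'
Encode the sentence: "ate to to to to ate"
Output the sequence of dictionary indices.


Look up each word in the dictionary:
  'ate' -> 0
  'to' -> 1
  'to' -> 1
  'to' -> 1
  'to' -> 1
  'ate' -> 0

Encoded: [0, 1, 1, 1, 1, 0]


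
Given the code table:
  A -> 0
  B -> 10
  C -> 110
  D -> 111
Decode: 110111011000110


Decoding:
110 -> C
111 -> D
0 -> A
110 -> C
0 -> A
0 -> A
110 -> C


Result: CDACAAC


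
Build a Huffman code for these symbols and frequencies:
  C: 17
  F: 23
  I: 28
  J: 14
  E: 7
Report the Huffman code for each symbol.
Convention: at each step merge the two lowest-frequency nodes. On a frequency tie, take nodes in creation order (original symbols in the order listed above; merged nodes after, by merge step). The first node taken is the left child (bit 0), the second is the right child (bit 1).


Huffman tree construction:
Step 1: Merge E(7) + J(14) = 21
Step 2: Merge C(17) + (E+J)(21) = 38
Step 3: Merge F(23) + I(28) = 51
Step 4: Merge (C+(E+J))(38) + (F+I)(51) = 89
Read each symbol's code off the tree from the root (left child = 0, right child = 1).

Codes:
  C: 00 (length 2)
  F: 10 (length 2)
  I: 11 (length 2)
  J: 011 (length 3)
  E: 010 (length 3)
Average code length: 199/89 = 2.2360 bits/symbol


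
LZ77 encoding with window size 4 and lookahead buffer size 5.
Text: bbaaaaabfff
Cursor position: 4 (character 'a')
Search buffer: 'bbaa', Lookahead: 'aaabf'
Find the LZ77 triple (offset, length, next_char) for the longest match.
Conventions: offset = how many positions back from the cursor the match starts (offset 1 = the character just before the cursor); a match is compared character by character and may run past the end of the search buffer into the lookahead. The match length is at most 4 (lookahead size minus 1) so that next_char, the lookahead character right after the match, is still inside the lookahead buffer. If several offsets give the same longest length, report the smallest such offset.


Try each offset into the search buffer:
  offset=1 (pos 3, char 'a'): match length 3
  offset=2 (pos 2, char 'a'): match length 3
  offset=3 (pos 1, char 'b'): match length 0
  offset=4 (pos 0, char 'b'): match length 0
Longest match has length 3, found at offsets 1, 2; take the smallest, offset 1.
next_char = character at position 4 + 3 = 7 -> 'b'

Best match: offset=1, length=3 (matching 'aaa' starting at position 3)
LZ77 triple: (1, 3, 'b')


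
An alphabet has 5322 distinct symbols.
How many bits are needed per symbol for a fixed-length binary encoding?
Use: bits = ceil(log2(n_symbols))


log2(5322) = 12.3778
Bracket: 2^12 = 4096 < 5322 <= 2^13 = 8192
So ceil(log2(5322)) = 13

bits = ceil(log2(5322)) = ceil(12.3778) = 13 bits


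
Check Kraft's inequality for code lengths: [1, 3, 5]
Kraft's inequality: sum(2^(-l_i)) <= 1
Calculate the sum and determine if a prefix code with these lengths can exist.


Sum = 2^(-1) + 2^(-3) + 2^(-5)
    = 0.5 + 0.125 + 0.03125
    = 21/32 = 0.65625
Since 0.65625 <= 1, Kraft's inequality IS satisfied.
A prefix code with these lengths CAN exist.

Kraft sum = 0.65625. Satisfied.


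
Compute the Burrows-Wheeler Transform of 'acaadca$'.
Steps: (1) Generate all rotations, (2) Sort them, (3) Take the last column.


Rotations (sorted):
  0: $acaadca -> last char: a
  1: a$acaadc -> last char: c
  2: aadca$ac -> last char: c
  3: acaadca$ -> last char: $
  4: adca$aca -> last char: a
  5: ca$acaad -> last char: d
  6: caadca$a -> last char: a
  7: dca$acaa -> last char: a


BWT = acc$adaa


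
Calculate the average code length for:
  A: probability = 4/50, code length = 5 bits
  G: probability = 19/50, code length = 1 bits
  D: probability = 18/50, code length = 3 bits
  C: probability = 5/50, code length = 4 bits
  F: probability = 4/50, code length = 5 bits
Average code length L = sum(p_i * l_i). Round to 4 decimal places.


Weighted contributions p_i * l_i:
  A: (4/50) * 5 = 20/50
  G: (19/50) * 1 = 19/50
  D: (18/50) * 3 = 54/50
  C: (5/50) * 4 = 20/50
  F: (4/50) * 5 = 20/50
Sum = (20 + 19 + 54 + 20 + 20)/50 = 133/50

L = 133/50 = 2.6600 bits/symbol


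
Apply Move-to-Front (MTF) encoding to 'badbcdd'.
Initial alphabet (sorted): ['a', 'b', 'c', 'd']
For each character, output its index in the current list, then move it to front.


MTF encoding:
'b': index 1 in ['a', 'b', 'c', 'd'] -> ['b', 'a', 'c', 'd']
'a': index 1 in ['b', 'a', 'c', 'd'] -> ['a', 'b', 'c', 'd']
'd': index 3 in ['a', 'b', 'c', 'd'] -> ['d', 'a', 'b', 'c']
'b': index 2 in ['d', 'a', 'b', 'c'] -> ['b', 'd', 'a', 'c']
'c': index 3 in ['b', 'd', 'a', 'c'] -> ['c', 'b', 'd', 'a']
'd': index 2 in ['c', 'b', 'd', 'a'] -> ['d', 'c', 'b', 'a']
'd': index 0 in ['d', 'c', 'b', 'a'] -> ['d', 'c', 'b', 'a']


Output: [1, 1, 3, 2, 3, 2, 0]


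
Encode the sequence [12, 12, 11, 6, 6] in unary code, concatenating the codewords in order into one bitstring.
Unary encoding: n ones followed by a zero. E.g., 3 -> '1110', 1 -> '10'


Encode each number as n ones followed by a terminating 0:
  12 -> 1111111111110 (13 bits)
  12 -> 1111111111110 (13 bits)
  11 -> 111111111110 (12 bits)
  6 -> 1111110 (7 bits)
  6 -> 1111110 (7 bits)
Total length = 13 + 13 + 12 + 7 + 7 = 52 bits.

Unary([12, 12, 11, 6, 6]) = 1111111111110111111111111011111111111011111101111110 (52 bits)
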